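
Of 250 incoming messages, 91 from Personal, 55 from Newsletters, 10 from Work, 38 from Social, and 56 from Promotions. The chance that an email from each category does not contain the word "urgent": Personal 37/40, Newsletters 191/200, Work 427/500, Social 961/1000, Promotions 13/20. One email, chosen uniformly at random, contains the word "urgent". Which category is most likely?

Taking complements, P(urgent-flag | each) = Personal 0.075, Newsletters 0.045, Work 0.146, Social 0.039, Promotions 0.35.
Prior × likelihood for each hypothesis:
  Personal: 0.364 × 0.075 = 0.0273
  Newsletters: 0.22 × 0.045 = 0.0099
  Work: 0.04 × 0.146 = 0.00584
  Social: 0.152 × 0.039 = 0.005928
  Promotions: 0.224 × 0.35 = 0.0784
Sum = 0.127368.
Largest term belongs to Promotions, so Promotions is most probable.

Promotions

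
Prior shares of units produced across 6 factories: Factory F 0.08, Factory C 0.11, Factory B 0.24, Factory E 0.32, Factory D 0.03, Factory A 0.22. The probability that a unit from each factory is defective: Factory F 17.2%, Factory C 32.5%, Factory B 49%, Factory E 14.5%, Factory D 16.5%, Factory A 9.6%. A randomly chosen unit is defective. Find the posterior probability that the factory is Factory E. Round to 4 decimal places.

0.1937

Prior × likelihood for each hypothesis:
  Factory F: 0.08 × 0.172 = 0.01376
  Factory C: 0.11 × 0.325 = 0.03575
  Factory B: 0.24 × 0.49 = 0.1176
  Factory E: 0.32 × 0.145 = 0.0464
  Factory D: 0.03 × 0.165 = 0.00495
  Factory A: 0.22 × 0.096 = 0.02112
Sum = 0.23958.
P(Factory E | evidence) = 0.0464 / 0.23958 ≈ 0.1937.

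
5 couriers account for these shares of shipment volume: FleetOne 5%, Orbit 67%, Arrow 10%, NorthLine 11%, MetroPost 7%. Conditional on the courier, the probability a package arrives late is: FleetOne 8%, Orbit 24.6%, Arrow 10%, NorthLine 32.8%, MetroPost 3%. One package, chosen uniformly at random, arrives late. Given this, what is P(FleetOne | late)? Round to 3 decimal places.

0.018

By Bayes' rule, posterior ∝ prior × likelihood:
  FleetOne: 0.05 × 0.08 = 0.004
  Orbit: 0.67 × 0.246 = 0.16482
  Arrow: 0.1 × 0.1 = 0.01
  NorthLine: 0.11 × 0.328 = 0.03608
  MetroPost: 0.07 × 0.03 = 0.0021
Sum = 0.217.
P(FleetOne | evidence) = 0.004 / 0.217 ≈ 0.018.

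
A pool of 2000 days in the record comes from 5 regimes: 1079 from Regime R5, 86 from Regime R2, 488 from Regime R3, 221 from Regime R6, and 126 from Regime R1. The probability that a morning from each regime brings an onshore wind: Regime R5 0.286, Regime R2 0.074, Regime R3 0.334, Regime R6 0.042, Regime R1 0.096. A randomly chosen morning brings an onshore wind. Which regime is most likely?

Unnormalized posteriors (prior × likelihood):
  Regime R5: 0.5395 × 0.286 = 0.154297
  Regime R2: 0.043 × 0.074 = 0.003182
  Regime R3: 0.244 × 0.334 = 0.081496
  Regime R6: 0.1105 × 0.042 = 0.004641
  Regime R1: 0.063 × 0.096 = 0.006048
Total = 0.249664.
Largest term belongs to Regime R5, so Regime R5 is most probable.

Regime R5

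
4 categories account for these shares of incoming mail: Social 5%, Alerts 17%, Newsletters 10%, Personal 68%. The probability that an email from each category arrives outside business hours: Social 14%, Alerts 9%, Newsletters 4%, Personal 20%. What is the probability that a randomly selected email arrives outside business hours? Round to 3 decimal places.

0.162

Prior × likelihood for each hypothesis:
  Social: 0.05 × 0.14 = 0.007
  Alerts: 0.17 × 0.09 = 0.0153
  Newsletters: 0.1 × 0.04 = 0.004
  Personal: 0.68 × 0.2 = 0.136
P(off-hours) = 0.007 + 0.0153 + 0.004 + 0.136 = 0.1623 → 0.162.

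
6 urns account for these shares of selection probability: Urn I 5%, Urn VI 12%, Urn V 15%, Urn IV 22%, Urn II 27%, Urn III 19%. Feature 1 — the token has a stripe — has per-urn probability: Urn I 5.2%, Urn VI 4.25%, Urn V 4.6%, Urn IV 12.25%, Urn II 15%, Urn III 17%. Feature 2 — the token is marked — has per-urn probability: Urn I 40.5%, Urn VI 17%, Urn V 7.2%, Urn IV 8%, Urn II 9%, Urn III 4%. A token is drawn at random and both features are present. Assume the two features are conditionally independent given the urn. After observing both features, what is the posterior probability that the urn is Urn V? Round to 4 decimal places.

0.0522

By Bayes' rule, posterior ∝ prior × likelihood:
  Urn I: 0.05 × 0.052 × 0.405 = 0.001053
  Urn VI: 0.12 × 0.0425 × 0.17 = 0.000867
  Urn V: 0.15 × 0.046 × 0.072 = 0.0004968
  Urn IV: 0.22 × 0.1225 × 0.08 = 0.002156
  Urn II: 0.27 × 0.15 × 0.09 = 0.003645
  Urn III: 0.19 × 0.17 × 0.04 = 0.001292
Normalizing constant = 0.0095098.
P(Urn V | evidence) = 0.0004968 / 0.0095098 ≈ 0.0522.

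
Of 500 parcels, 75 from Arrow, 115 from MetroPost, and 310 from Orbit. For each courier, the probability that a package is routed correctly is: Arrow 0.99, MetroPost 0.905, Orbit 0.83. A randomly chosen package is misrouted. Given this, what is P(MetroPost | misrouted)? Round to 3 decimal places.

Taking complements, P(misrouted | each) = Arrow 0.01, MetroPost 0.095, Orbit 0.17.
By Bayes' rule, posterior ∝ prior × likelihood:
  Arrow: 0.15 × 0.01 = 0.0015
  MetroPost: 0.23 × 0.095 = 0.02185
  Orbit: 0.62 × 0.17 = 0.1054
Normalizing constant = 0.12875.
P(MetroPost | evidence) = 0.02185 / 0.12875 ≈ 0.170.

0.170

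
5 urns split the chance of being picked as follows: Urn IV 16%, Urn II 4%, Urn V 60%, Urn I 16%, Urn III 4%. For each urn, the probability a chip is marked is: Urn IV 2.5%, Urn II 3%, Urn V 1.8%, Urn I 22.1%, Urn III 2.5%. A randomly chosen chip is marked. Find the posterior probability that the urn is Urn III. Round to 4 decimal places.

Prior × likelihood for each hypothesis:
  Urn IV: 0.16 × 0.025 = 0.004
  Urn II: 0.04 × 0.03 = 0.0012
  Urn V: 0.6 × 0.018 = 0.0108
  Urn I: 0.16 × 0.221 = 0.03536
  Urn III: 0.04 × 0.025 = 0.001
Sum = 0.05236.
P(Urn III | evidence) = 0.001 / 0.05236 ≈ 0.0191.

0.0191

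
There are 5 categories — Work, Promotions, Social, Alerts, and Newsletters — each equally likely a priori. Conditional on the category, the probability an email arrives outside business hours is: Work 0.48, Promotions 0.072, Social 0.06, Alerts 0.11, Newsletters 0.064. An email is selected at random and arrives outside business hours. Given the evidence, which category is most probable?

Work

With a uniform prior (1/5 each), posterior ∝ likelihood:
  Work: 0.48
  Promotions: 0.072
  Social: 0.06
  Alerts: 0.11
  Newsletters: 0.064
Total = 0.786.
Largest term belongs to Work, so Work is most probable.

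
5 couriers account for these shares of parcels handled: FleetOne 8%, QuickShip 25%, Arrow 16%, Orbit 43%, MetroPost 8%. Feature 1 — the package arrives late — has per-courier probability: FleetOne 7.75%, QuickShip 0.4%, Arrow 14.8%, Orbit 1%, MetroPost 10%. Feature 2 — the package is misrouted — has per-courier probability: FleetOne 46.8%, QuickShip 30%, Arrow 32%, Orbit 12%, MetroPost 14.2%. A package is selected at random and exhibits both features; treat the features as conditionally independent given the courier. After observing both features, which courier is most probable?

Prior × likelihood for each hypothesis:
  FleetOne: 0.08 × 0.0775 × 0.468 = 0.0029016
  QuickShip: 0.25 × 0.004 × 0.3 = 0.0003
  Arrow: 0.16 × 0.148 × 0.32 = 0.0075776
  Orbit: 0.43 × 0.01 × 0.12 = 0.000516
  MetroPost: 0.08 × 0.1 × 0.142 = 0.001136
Sum = 0.0124312.
Largest term belongs to Arrow, so Arrow is most probable.

Arrow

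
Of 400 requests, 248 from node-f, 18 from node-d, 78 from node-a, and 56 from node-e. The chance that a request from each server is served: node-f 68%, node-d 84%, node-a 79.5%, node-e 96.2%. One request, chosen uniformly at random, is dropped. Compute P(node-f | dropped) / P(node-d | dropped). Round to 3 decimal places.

Taking complements, P(dropped | each) = node-f 0.32, node-d 0.16, node-a 0.205, node-e 0.038.
Prior × likelihood for each hypothesis:
  node-f: 0.62 × 0.32 = 0.1984
  node-d: 0.045 × 0.16 = 0.0072
  node-a: 0.195 × 0.205 = 0.039975
  node-e: 0.14 × 0.038 = 0.00532
Total = 0.250895.
The ratio is 0.1984 / 0.0072 (the normalizer cancels) = 27.556.

27.556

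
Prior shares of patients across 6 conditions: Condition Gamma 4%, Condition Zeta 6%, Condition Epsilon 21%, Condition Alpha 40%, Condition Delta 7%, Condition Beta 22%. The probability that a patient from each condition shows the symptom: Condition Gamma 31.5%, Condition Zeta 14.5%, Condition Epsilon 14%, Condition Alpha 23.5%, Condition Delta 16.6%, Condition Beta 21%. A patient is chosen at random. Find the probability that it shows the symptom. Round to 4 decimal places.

By Bayes' rule, posterior ∝ prior × likelihood:
  Condition Gamma: 0.04 × 0.315 = 0.0126
  Condition Zeta: 0.06 × 0.145 = 0.0087
  Condition Epsilon: 0.21 × 0.14 = 0.0294
  Condition Alpha: 0.4 × 0.235 = 0.094
  Condition Delta: 0.07 × 0.166 = 0.01162
  Condition Beta: 0.22 × 0.21 = 0.0462
P(symptomatic) = 0.0126 + 0.0087 + 0.0294 + 0.094 + 0.01162 + 0.0462 = 0.20252 → 0.2025.

0.2025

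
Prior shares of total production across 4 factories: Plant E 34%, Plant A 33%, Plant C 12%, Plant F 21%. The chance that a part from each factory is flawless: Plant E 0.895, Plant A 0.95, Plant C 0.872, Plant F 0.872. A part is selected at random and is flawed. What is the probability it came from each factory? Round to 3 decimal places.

Plant E 0.378, Plant A 0.175, Plant C 0.163, Plant F 0.285

Taking complements, P(flawed | each) = Plant E 0.105, Plant A 0.05, Plant C 0.128, Plant F 0.128.
By Bayes' rule, posterior ∝ prior × likelihood:
  Plant E: 0.34 × 0.105 = 0.0357
  Plant A: 0.33 × 0.05 = 0.0165
  Plant C: 0.12 × 0.128 = 0.01536
  Plant F: 0.21 × 0.128 = 0.02688
Normalizing constant = 0.09444.
P(Plant E | flawed) = 0.0357/0.09444 ≈ 0.378
P(Plant A | flawed) = 0.0165/0.09444 ≈ 0.175
P(Plant C | flawed) = 0.01536/0.09444 ≈ 0.163
P(Plant F | flawed) = 0.02688/0.09444 ≈ 0.285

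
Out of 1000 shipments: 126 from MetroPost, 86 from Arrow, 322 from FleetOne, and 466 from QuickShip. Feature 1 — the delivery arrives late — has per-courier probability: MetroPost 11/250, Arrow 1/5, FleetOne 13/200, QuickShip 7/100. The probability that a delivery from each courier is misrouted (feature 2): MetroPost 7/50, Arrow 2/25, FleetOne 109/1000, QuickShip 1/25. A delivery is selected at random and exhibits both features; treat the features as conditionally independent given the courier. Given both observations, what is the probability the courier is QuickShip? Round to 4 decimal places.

Prior × likelihood for each hypothesis:
  MetroPost: 0.126 × 0.044 × 0.14 = 0.00077616
  Arrow: 0.086 × 0.2 × 0.08 = 0.001376
  FleetOne: 0.322 × 0.065 × 0.109 = 0.00228137
  QuickShip: 0.466 × 0.07 × 0.04 = 0.0013048
Total = 0.00573833.
P(QuickShip | evidence) = 0.0013048 / 0.00573833 ≈ 0.2274.

0.2274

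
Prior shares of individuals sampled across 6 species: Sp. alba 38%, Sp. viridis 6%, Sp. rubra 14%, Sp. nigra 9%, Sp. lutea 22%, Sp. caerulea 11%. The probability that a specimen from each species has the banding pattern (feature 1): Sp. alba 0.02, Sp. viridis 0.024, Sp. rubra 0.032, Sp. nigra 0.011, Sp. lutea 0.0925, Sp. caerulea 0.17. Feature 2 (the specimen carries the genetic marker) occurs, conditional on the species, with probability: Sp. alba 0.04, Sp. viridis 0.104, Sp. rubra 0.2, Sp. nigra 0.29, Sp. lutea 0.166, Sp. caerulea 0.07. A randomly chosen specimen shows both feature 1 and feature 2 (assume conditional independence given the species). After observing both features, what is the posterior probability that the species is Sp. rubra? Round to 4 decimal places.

0.1417

Compute prior × likelihood for every hypothesis:
  Sp. alba: 0.38 × 0.02 × 0.04 = 0.000304
  Sp. viridis: 0.06 × 0.024 × 0.104 = 0.00014976
  Sp. rubra: 0.14 × 0.032 × 0.2 = 0.000896
  Sp. nigra: 0.09 × 0.011 × 0.29 = 0.0002871
  Sp. lutea: 0.22 × 0.0925 × 0.166 = 0.0033781
  Sp. caerulea: 0.11 × 0.17 × 0.07 = 0.001309
Total = 0.00632396.
P(Sp. rubra | evidence) = 0.000896 / 0.00632396 ≈ 0.1417.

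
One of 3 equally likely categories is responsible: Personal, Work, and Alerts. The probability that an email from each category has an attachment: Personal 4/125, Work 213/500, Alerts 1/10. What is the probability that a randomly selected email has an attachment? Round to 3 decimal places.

Since the prior is uniform, the posterior is proportional to the likelihood:
  Personal: 0.032
  Work: 0.426
  Alerts: 0.1
P(attachment) = (1/3) × (0.032 + 0.426 + 0.1) = 0.558/3 ≈ 0.186.

0.186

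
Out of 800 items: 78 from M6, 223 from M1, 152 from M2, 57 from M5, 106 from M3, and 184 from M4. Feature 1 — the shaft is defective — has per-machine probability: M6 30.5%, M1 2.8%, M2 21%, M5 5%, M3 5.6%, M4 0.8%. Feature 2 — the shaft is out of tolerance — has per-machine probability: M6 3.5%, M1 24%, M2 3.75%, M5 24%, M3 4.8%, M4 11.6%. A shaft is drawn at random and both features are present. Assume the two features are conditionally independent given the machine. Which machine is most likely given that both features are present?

By Bayes' rule, posterior ∝ prior × likelihood:
  M6: 0.0975 × 0.305 × 0.035 = 0.0010408125
  M1: 0.27875 × 0.028 × 0.24 = 0.0018732
  M2: 0.19 × 0.21 × 0.0375 = 0.00149625
  M5: 0.07125 × 0.05 × 0.24 = 0.000855
  M3: 0.1325 × 0.056 × 0.048 = 0.00035616
  M4: 0.23 × 0.008 × 0.116 = 0.00021344
Total = 0.0058348625.
Largest term belongs to M1, so M1 is most probable.

M1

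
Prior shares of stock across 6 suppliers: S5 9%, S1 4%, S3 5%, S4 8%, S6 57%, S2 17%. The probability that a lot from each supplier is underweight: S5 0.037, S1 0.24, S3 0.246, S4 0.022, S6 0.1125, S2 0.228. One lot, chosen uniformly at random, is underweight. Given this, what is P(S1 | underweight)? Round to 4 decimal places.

0.0739

Unnormalized posteriors (prior × likelihood):
  S5: 0.09 × 0.037 = 0.00333
  S1: 0.04 × 0.24 = 0.0096
  S3: 0.05 × 0.246 = 0.0123
  S4: 0.08 × 0.022 = 0.00176
  S6: 0.57 × 0.1125 = 0.064125
  S2: 0.17 × 0.228 = 0.03876
Sum = 0.129875.
P(S1 | evidence) = 0.0096 / 0.129875 ≈ 0.0739.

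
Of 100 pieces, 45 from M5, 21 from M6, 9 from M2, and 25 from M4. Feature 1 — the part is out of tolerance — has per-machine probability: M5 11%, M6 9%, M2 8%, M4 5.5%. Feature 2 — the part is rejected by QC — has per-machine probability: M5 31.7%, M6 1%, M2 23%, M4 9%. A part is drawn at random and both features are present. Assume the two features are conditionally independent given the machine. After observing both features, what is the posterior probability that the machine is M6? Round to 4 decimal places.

0.0101

Prior × likelihood for each hypothesis:
  M5: 0.45 × 0.11 × 0.317 = 0.0156915
  M6: 0.21 × 0.09 × 0.01 = 0.000189
  M2: 0.09 × 0.08 × 0.23 = 0.001656
  M4: 0.25 × 0.055 × 0.09 = 0.0012375
Normalizing constant = 0.018774.
P(M6 | evidence) = 0.000189 / 0.018774 ≈ 0.0101.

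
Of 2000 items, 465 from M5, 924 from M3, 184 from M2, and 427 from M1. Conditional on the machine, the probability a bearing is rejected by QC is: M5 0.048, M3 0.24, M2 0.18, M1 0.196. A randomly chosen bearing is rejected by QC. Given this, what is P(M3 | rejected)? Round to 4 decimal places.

Compute prior × likelihood for every hypothesis:
  M5: 0.2325 × 0.048 = 0.01116
  M3: 0.462 × 0.24 = 0.11088
  M2: 0.092 × 0.18 = 0.01656
  M1: 0.2135 × 0.196 = 0.041846
Total = 0.180446.
P(M3 | evidence) = 0.11088 / 0.180446 ≈ 0.6145.

0.6145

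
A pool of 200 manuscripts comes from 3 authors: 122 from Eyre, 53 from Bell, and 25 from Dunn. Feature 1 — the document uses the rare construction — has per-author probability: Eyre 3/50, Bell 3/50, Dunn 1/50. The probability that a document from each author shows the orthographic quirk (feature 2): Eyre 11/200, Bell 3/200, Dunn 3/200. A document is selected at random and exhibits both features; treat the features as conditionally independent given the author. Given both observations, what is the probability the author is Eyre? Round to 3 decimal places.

Compute prior × likelihood for every hypothesis:
  Eyre: 0.61 × 0.06 × 0.055 = 0.002013
  Bell: 0.265 × 0.06 × 0.015 = 0.0002385
  Dunn: 0.125 × 0.02 × 0.015 = 0.0000375
Normalizing constant = 0.002289.
P(Eyre | evidence) = 0.002013 / 0.002289 ≈ 0.879.

0.879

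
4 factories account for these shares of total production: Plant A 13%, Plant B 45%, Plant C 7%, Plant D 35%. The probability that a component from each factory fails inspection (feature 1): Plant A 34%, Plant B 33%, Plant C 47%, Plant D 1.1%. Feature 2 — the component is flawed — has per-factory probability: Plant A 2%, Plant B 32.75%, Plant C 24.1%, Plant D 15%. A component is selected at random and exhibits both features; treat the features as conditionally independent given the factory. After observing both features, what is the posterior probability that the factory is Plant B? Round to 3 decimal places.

By Bayes' rule, posterior ∝ prior × likelihood:
  Plant A: 0.13 × 0.34 × 0.02 = 0.000884
  Plant B: 0.45 × 0.33 × 0.3275 = 0.04863375
  Plant C: 0.07 × 0.47 × 0.241 = 0.0079289
  Plant D: 0.35 × 0.011 × 0.15 = 0.0005775
Sum = 0.05802415.
P(Plant B | evidence) = 0.04863375 / 0.05802415 ≈ 0.838.

0.838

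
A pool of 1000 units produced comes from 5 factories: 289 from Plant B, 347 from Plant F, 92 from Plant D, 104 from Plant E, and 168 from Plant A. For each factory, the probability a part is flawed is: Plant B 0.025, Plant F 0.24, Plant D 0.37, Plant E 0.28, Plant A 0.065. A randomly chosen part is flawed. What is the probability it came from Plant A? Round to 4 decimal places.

0.0663

Prior × likelihood for each hypothesis:
  Plant B: 0.289 × 0.025 = 0.007225
  Plant F: 0.347 × 0.24 = 0.08328
  Plant D: 0.092 × 0.37 = 0.03404
  Plant E: 0.104 × 0.28 = 0.02912
  Plant A: 0.168 × 0.065 = 0.01092
Total = 0.164585.
P(Plant A | evidence) = 0.01092 / 0.164585 ≈ 0.0663.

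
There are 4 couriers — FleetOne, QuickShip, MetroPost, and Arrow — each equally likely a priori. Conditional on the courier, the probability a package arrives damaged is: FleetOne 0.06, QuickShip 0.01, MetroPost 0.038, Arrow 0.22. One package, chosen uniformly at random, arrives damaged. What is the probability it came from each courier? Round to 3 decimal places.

FleetOne 0.183, QuickShip 0.030, MetroPost 0.116, Arrow 0.671

Since the prior is uniform, the posterior is proportional to the likelihood:
  FleetOne: 0.06
  QuickShip: 0.01
  MetroPost: 0.038
  Arrow: 0.22
Sum = 0.328.
P(FleetOne | damaged) = 0.06/0.328 ≈ 0.183
P(QuickShip | damaged) = 0.01/0.328 ≈ 0.030
P(MetroPost | damaged) = 0.038/0.328 ≈ 0.116
P(Arrow | damaged) = 0.22/0.328 ≈ 0.671
(Check: 0.183+0.030+0.116+0.671 = 1.000.)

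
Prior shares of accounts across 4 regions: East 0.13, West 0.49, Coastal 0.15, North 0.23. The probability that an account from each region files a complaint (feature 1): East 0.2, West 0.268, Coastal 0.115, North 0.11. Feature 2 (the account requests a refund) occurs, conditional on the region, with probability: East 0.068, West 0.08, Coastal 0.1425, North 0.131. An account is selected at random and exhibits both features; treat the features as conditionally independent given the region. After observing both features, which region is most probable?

West

Compute prior × likelihood for every hypothesis:
  East: 0.13 × 0.2 × 0.068 = 0.001768
  West: 0.49 × 0.268 × 0.08 = 0.0105056
  Coastal: 0.15 × 0.115 × 0.1425 = 0.002458125
  North: 0.23 × 0.11 × 0.131 = 0.0033143
Sum = 0.018046025.
Largest term belongs to West, so West is most probable.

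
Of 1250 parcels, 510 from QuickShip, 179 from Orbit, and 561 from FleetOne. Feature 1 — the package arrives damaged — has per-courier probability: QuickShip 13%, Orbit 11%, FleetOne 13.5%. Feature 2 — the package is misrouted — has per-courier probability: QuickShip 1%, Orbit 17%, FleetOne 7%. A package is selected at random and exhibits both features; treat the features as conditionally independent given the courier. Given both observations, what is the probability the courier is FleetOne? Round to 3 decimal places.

By Bayes' rule, posterior ∝ prior × likelihood:
  QuickShip: 0.408 × 0.13 × 0.01 = 0.0005304
  Orbit: 0.1432 × 0.11 × 0.17 = 0.00267784
  FleetOne: 0.4488 × 0.135 × 0.07 = 0.00424116
Sum = 0.0074494.
P(FleetOne | evidence) = 0.00424116 / 0.0074494 ≈ 0.569.

0.569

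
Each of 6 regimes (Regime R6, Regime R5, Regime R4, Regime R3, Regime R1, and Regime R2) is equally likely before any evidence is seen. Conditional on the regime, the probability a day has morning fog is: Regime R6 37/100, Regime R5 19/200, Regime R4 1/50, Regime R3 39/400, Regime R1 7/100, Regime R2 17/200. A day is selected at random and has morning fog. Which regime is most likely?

Regime R6

With a uniform prior (1/6 each), posterior ∝ likelihood:
  Regime R6: 0.37
  Regime R5: 0.095
  Regime R4: 0.02
  Regime R3: 0.0975
  Regime R1: 0.07
  Regime R2: 0.085
Total = 0.7375.
Largest term belongs to Regime R6, so Regime R6 is most probable.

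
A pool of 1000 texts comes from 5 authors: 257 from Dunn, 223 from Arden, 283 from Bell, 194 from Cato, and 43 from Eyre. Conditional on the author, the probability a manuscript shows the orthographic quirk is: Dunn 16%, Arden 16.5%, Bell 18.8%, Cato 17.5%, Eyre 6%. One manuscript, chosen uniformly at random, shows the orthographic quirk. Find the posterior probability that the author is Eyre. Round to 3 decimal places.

Unnormalized posteriors (prior × likelihood):
  Dunn: 0.257 × 0.16 = 0.04112
  Arden: 0.223 × 0.165 = 0.036795
  Bell: 0.283 × 0.188 = 0.053204
  Cato: 0.194 × 0.175 = 0.03395
  Eyre: 0.043 × 0.06 = 0.00258
Normalizing constant = 0.167649.
P(Eyre | evidence) = 0.00258 / 0.167649 ≈ 0.015.

0.015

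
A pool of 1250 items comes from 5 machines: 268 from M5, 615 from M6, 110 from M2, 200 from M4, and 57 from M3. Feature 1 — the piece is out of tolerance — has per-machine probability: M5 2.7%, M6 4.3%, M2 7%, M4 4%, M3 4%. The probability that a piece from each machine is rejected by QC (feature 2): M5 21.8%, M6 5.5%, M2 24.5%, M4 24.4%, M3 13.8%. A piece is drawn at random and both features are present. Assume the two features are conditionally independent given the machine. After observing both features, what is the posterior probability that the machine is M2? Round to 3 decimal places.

Unnormalized posteriors (prior × likelihood):
  M5: 0.2144 × 0.027 × 0.218 = 0.0012619584
  M6: 0.492 × 0.043 × 0.055 = 0.00116358
  M2: 0.088 × 0.07 × 0.245 = 0.0015092
  M4: 0.16 × 0.04 × 0.244 = 0.0015616
  M3: 0.0456 × 0.04 × 0.138 = 0.000251712
Sum = 0.0057480504.
P(M2 | evidence) = 0.0015092 / 0.0057480504 ≈ 0.263.

0.263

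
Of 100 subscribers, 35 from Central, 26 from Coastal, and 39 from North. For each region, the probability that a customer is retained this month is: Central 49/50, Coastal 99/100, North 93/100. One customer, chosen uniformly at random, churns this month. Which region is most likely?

North

Taking complements, P(churn | each) = Central 0.02, Coastal 0.01, North 0.07.
By Bayes' rule, posterior ∝ prior × likelihood:
  Central: 0.35 × 0.02 = 0.007
  Coastal: 0.26 × 0.01 = 0.0026
  North: 0.39 × 0.07 = 0.0273
Normalizing constant = 0.0369.
Largest term belongs to North, so North is most probable.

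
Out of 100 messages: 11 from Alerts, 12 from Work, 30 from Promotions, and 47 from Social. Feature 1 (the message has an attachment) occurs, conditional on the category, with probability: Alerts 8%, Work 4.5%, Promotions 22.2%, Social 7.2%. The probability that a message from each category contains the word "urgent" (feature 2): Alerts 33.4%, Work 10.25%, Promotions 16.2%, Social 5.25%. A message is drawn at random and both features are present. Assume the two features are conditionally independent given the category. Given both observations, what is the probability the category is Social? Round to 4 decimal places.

By Bayes' rule, posterior ∝ prior × likelihood:
  Alerts: 0.11 × 0.08 × 0.334 = 0.0029392
  Work: 0.12 × 0.045 × 0.1025 = 0.0005535
  Promotions: 0.3 × 0.222 × 0.162 = 0.0107892
  Social: 0.47 × 0.072 × 0.0525 = 0.0017766
Total = 0.0160585.
P(Social | evidence) = 0.0017766 / 0.0160585 ≈ 0.1106.

0.1106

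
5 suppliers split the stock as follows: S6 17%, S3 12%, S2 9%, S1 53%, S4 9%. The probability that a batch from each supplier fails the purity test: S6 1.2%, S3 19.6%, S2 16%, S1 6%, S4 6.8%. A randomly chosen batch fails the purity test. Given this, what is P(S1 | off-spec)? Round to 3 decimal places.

0.408

Unnormalized posteriors (prior × likelihood):
  S6: 0.17 × 0.012 = 0.00204
  S3: 0.12 × 0.196 = 0.02352
  S2: 0.09 × 0.16 = 0.0144
  S1: 0.53 × 0.06 = 0.0318
  S4: 0.09 × 0.068 = 0.00612
Normalizing constant = 0.07788.
P(S1 | evidence) = 0.0318 / 0.07788 ≈ 0.408.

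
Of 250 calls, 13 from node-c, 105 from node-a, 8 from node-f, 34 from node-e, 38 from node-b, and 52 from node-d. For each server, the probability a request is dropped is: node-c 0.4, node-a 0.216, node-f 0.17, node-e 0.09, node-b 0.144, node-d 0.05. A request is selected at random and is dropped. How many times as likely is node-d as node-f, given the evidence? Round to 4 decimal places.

Compute prior × likelihood for every hypothesis:
  node-c: 0.052 × 0.4 = 0.0208
  node-a: 0.42 × 0.216 = 0.09072
  node-f: 0.032 × 0.17 = 0.00544
  node-e: 0.136 × 0.09 = 0.01224
  node-b: 0.152 × 0.144 = 0.021888
  node-d: 0.208 × 0.05 = 0.0104
Sum = 0.161488.
The ratio is 0.0104 / 0.00544 (the normalizer cancels) = 1.9118.

1.9118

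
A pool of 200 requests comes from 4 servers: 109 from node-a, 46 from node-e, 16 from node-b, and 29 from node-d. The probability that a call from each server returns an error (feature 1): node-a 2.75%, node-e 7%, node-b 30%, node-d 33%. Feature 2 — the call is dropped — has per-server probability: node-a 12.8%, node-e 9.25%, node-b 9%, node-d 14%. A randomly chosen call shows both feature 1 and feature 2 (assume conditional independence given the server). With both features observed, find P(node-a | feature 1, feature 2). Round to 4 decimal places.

Prior × likelihood for each hypothesis:
  node-a: 0.545 × 0.0275 × 0.128 = 0.0019184
  node-e: 0.23 × 0.07 × 0.0925 = 0.00148925
  node-b: 0.08 × 0.3 × 0.09 = 0.00216
  node-d: 0.145 × 0.33 × 0.14 = 0.006699
Normalizing constant = 0.01226665.
P(node-a | evidence) = 0.0019184 / 0.01226665 ≈ 0.1564.

0.1564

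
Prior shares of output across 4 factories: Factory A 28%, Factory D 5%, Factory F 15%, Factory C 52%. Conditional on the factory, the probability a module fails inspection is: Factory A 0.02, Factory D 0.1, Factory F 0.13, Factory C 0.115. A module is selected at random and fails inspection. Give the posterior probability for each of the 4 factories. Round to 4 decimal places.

Factory A 0.0623, Factory D 0.0556, Factory F 0.2169, Factory C 0.6652

Prior × likelihood for each hypothesis:
  Factory A: 0.28 × 0.02 = 0.0056
  Factory D: 0.05 × 0.1 = 0.005
  Factory F: 0.15 × 0.13 = 0.0195
  Factory C: 0.52 × 0.115 = 0.0598
Normalizing constant = 0.0899.
P(Factory A | nonconforming) = 0.0056/0.0899 ≈ 0.0623
P(Factory D | nonconforming) = 0.005/0.0899 ≈ 0.0556
P(Factory F | nonconforming) = 0.0195/0.0899 ≈ 0.2169
P(Factory C | nonconforming) = 0.0598/0.0899 ≈ 0.6652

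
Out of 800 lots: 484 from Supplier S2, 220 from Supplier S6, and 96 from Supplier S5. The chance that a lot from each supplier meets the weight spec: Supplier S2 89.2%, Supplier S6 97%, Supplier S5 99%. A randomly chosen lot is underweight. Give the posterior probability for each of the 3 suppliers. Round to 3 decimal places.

Taking complements, P(underweight | each) = Supplier S2 0.108, Supplier S6 0.03, Supplier S5 0.01.
Prior × likelihood for each hypothesis:
  Supplier S2: 0.605 × 0.108 = 0.06534
  Supplier S6: 0.275 × 0.03 = 0.00825
  Supplier S5: 0.12 × 0.01 = 0.0012
Normalizing constant = 0.07479.
P(Supplier S2 | underweight) = 0.06534/0.07479 ≈ 0.874
P(Supplier S6 | underweight) = 0.00825/0.07479 ≈ 0.110
P(Supplier S5 | underweight) = 0.0012/0.07479 ≈ 0.016

Supplier S2 0.874, Supplier S6 0.110, Supplier S5 0.016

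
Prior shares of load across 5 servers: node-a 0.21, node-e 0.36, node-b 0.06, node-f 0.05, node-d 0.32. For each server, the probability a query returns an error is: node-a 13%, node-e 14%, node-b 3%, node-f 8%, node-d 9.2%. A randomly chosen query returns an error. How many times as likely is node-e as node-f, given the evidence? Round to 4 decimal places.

12.6000

Compute prior × likelihood for every hypothesis:
  node-a: 0.21 × 0.13 = 0.0273
  node-e: 0.36 × 0.14 = 0.0504
  node-b: 0.06 × 0.03 = 0.0018
  node-f: 0.05 × 0.08 = 0.004
  node-d: 0.32 × 0.092 = 0.02944
Sum = 0.11294.
The ratio is 0.0504 / 0.004 (the normalizer cancels) = 12.6000.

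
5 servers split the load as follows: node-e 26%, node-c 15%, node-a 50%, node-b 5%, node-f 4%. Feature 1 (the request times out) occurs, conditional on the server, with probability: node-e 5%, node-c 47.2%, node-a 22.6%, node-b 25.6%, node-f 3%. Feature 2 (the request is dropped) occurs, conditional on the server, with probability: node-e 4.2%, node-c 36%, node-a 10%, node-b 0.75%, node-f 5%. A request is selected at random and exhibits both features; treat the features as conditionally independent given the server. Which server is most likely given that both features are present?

node-c

Unnormalized posteriors (prior × likelihood):
  node-e: 0.26 × 0.05 × 0.042 = 0.000546
  node-c: 0.15 × 0.472 × 0.36 = 0.025488
  node-a: 0.5 × 0.226 × 0.1 = 0.0113
  node-b: 0.05 × 0.256 × 0.0075 = 0.000096
  node-f: 0.04 × 0.03 × 0.05 = 0.00006
Sum = 0.03749.
Largest term belongs to node-c, so node-c is most probable.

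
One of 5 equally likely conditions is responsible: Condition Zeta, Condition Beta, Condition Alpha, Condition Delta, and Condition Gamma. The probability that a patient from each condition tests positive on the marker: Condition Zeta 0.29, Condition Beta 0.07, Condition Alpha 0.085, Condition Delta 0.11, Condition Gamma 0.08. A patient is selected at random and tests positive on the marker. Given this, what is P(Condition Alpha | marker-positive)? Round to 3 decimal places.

With a uniform prior (1/5 each), posterior ∝ likelihood:
  Condition Zeta: 0.29
  Condition Beta: 0.07
  Condition Alpha: 0.085
  Condition Delta: 0.11
  Condition Gamma: 0.08
Sum = 0.635.
P(Condition Alpha | evidence) = 0.085 / 0.635 ≈ 0.134.

0.134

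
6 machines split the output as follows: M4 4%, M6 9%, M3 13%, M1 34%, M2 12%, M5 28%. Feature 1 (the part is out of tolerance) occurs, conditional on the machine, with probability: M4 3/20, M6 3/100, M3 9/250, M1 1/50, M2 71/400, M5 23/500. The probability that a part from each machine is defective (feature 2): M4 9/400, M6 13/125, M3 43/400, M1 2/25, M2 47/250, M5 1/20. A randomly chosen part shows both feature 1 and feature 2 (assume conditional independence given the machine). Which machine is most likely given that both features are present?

M2

By Bayes' rule, posterior ∝ prior × likelihood:
  M4: 0.04 × 0.15 × 0.0225 = 0.000135
  M6: 0.09 × 0.03 × 0.104 = 0.0002808
  M3: 0.13 × 0.036 × 0.1075 = 0.0005031
  M1: 0.34 × 0.02 × 0.08 = 0.000544
  M2: 0.12 × 0.1775 × 0.188 = 0.0040044
  M5: 0.28 × 0.046 × 0.05 = 0.000644
Sum = 0.0061113.
Largest term belongs to M2, so M2 is most probable.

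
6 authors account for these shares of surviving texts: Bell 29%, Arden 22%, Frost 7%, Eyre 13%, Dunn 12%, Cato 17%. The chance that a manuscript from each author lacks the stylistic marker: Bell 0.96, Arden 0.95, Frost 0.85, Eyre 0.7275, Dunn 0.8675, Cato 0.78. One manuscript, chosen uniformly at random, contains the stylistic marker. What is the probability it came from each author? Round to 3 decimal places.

Bell 0.095, Arden 0.090, Frost 0.086, Eyre 0.291, Dunn 0.131, Cato 0.307

Taking complements, P(marker | each) = Bell 0.04, Arden 0.05, Frost 0.15, Eyre 0.2725, Dunn 0.1325, Cato 0.22.
Compute prior × likelihood for every hypothesis:
  Bell: 0.29 × 0.04 = 0.0116
  Arden: 0.22 × 0.05 = 0.011
  Frost: 0.07 × 0.15 = 0.0105
  Eyre: 0.13 × 0.2725 = 0.035425
  Dunn: 0.12 × 0.1325 = 0.0159
  Cato: 0.17 × 0.22 = 0.0374
Normalizing constant = 0.121825.
P(Bell | marker) = 0.0116/0.121825 ≈ 0.095
P(Arden | marker) = 0.011/0.121825 ≈ 0.090
P(Frost | marker) = 0.0105/0.121825 ≈ 0.086
P(Eyre | marker) = 0.035425/0.121825 ≈ 0.291
P(Dunn | marker) = 0.0159/0.121825 ≈ 0.131
P(Cato | marker) = 0.0374/0.121825 ≈ 0.307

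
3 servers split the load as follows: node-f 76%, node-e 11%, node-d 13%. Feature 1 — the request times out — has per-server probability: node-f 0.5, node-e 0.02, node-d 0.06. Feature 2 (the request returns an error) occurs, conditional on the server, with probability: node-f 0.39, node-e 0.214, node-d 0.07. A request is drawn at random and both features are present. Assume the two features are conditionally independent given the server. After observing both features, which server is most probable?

Prior × likelihood for each hypothesis:
  node-f: 0.76 × 0.5 × 0.39 = 0.1482
  node-e: 0.11 × 0.02 × 0.214 = 0.0004708
  node-d: 0.13 × 0.06 × 0.07 = 0.000546
Total = 0.1492168.
Largest term belongs to node-f, so node-f is most probable.

node-f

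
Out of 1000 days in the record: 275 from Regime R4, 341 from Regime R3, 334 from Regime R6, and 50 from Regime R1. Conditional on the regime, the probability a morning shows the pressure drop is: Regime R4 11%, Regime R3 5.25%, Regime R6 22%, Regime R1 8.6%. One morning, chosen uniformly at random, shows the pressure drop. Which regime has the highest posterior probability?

Regime R6

Unnormalized posteriors (prior × likelihood):
  Regime R4: 0.275 × 0.11 = 0.03025
  Regime R3: 0.341 × 0.0525 = 0.0179025
  Regime R6: 0.334 × 0.22 = 0.07348
  Regime R1: 0.05 × 0.086 = 0.0043
Sum = 0.1259325.
Largest term belongs to Regime R6, so Regime R6 is most probable.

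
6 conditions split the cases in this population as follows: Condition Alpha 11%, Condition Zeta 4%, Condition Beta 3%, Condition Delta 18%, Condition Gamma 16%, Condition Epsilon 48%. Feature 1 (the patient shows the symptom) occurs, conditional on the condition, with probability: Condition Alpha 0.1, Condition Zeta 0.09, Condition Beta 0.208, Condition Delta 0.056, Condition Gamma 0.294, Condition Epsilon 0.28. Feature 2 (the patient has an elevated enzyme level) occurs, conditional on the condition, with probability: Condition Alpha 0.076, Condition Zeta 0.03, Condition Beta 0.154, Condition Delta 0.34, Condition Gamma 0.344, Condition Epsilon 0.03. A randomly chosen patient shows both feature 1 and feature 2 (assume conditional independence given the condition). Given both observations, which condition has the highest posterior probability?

By Bayes' rule, posterior ∝ prior × likelihood:
  Condition Alpha: 0.11 × 0.1 × 0.076 = 0.000836
  Condition Zeta: 0.04 × 0.09 × 0.03 = 0.000108
  Condition Beta: 0.03 × 0.208 × 0.154 = 0.00096096
  Condition Delta: 0.18 × 0.056 × 0.34 = 0.0034272
  Condition Gamma: 0.16 × 0.294 × 0.344 = 0.01618176
  Condition Epsilon: 0.48 × 0.28 × 0.03 = 0.004032
Normalizing constant = 0.02554592.
Largest term belongs to Condition Gamma, so Condition Gamma is most probable.

Condition Gamma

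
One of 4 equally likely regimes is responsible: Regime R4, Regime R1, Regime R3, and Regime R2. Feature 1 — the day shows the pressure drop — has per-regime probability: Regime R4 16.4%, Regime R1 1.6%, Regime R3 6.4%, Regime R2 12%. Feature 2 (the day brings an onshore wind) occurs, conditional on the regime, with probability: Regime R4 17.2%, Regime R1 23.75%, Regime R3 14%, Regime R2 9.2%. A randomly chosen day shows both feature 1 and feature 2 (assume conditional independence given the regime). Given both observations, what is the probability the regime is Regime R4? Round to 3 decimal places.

With a uniform prior (1/4 each), posterior ∝ likelihood:
  Regime R4: 0.164 × 0.172 = 0.028208
  Regime R1: 0.016 × 0.2375 = 0.0038
  Regime R3: 0.064 × 0.14 = 0.00896
  Regime R2: 0.12 × 0.092 = 0.01104
Total = 0.052008.
P(Regime R4 | evidence) = 0.028208 / 0.052008 ≈ 0.542.

0.542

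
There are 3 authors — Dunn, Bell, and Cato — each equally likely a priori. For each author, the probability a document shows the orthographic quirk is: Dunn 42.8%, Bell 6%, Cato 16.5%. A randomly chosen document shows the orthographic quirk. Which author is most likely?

Dunn

With a uniform prior (1/3 each), posterior ∝ likelihood:
  Dunn: 0.428
  Bell: 0.06
  Cato: 0.165
Sum = 0.653.
Largest term belongs to Dunn, so Dunn is most probable.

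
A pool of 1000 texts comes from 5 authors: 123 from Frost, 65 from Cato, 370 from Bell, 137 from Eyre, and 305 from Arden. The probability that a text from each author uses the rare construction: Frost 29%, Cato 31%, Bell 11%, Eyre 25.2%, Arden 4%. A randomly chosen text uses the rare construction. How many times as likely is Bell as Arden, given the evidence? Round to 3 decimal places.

Unnormalized posteriors (prior × likelihood):
  Frost: 0.123 × 0.29 = 0.03567
  Cato: 0.065 × 0.31 = 0.02015
  Bell: 0.37 × 0.11 = 0.0407
  Eyre: 0.137 × 0.252 = 0.034524
  Arden: 0.305 × 0.04 = 0.0122
Sum = 0.143244.
The ratio is 0.0407 / 0.0122 (the normalizer cancels) = 3.336.

3.336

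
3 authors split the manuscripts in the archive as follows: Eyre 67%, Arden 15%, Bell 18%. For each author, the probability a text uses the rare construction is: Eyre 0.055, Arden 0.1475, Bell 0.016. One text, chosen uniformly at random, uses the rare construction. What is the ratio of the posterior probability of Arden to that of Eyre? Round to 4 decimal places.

0.6004

By Bayes' rule, posterior ∝ prior × likelihood:
  Eyre: 0.67 × 0.055 = 0.03685
  Arden: 0.15 × 0.1475 = 0.022125
  Bell: 0.18 × 0.016 = 0.00288
Total = 0.061855.
The ratio is 0.022125 / 0.03685 (the normalizer cancels) = 0.6004.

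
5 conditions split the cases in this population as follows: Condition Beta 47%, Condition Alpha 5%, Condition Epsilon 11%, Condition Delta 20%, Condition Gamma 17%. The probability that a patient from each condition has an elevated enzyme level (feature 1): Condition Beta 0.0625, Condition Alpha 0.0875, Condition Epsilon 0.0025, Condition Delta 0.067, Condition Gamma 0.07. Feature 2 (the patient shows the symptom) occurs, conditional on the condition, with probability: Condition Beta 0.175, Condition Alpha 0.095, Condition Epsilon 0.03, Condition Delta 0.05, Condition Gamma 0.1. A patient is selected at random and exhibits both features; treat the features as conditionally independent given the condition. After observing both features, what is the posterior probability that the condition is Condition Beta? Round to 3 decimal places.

0.692

Unnormalized posteriors (prior × likelihood):
  Condition Beta: 0.47 × 0.0625 × 0.175 = 0.005140625
  Condition Alpha: 0.05 × 0.0875 × 0.095 = 0.000415625
  Condition Epsilon: 0.11 × 0.0025 × 0.03 = 0.00000825
  Condition Delta: 0.2 × 0.067 × 0.05 = 0.00067
  Condition Gamma: 0.17 × 0.07 × 0.1 = 0.00119
Total = 0.0074245.
P(Condition Beta | evidence) = 0.005140625 / 0.0074245 ≈ 0.692.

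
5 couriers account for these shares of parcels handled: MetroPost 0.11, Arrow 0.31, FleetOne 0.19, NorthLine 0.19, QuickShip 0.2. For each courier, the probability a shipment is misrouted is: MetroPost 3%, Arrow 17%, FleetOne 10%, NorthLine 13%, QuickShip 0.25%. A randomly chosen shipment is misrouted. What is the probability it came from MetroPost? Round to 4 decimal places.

Prior × likelihood for each hypothesis:
  MetroPost: 0.11 × 0.03 = 0.0033
  Arrow: 0.31 × 0.17 = 0.0527
  FleetOne: 0.19 × 0.1 = 0.019
  NorthLine: 0.19 × 0.13 = 0.0247
  QuickShip: 0.2 × 0.0025 = 0.0005
Normalizing constant = 0.1002.
P(MetroPost | evidence) = 0.0033 / 0.1002 ≈ 0.0329.

0.0329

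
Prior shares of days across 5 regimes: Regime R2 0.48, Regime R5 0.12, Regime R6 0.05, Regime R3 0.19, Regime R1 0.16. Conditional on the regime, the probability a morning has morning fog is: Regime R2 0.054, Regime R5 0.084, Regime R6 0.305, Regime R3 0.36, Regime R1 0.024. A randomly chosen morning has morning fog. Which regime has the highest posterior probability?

Regime R3

Prior × likelihood for each hypothesis:
  Regime R2: 0.48 × 0.054 = 0.02592
  Regime R5: 0.12 × 0.084 = 0.01008
  Regime R6: 0.05 × 0.305 = 0.01525
  Regime R3: 0.19 × 0.36 = 0.0684
  Regime R1: 0.16 × 0.024 = 0.00384
Total = 0.12349.
Largest term belongs to Regime R3, so Regime R3 is most probable.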